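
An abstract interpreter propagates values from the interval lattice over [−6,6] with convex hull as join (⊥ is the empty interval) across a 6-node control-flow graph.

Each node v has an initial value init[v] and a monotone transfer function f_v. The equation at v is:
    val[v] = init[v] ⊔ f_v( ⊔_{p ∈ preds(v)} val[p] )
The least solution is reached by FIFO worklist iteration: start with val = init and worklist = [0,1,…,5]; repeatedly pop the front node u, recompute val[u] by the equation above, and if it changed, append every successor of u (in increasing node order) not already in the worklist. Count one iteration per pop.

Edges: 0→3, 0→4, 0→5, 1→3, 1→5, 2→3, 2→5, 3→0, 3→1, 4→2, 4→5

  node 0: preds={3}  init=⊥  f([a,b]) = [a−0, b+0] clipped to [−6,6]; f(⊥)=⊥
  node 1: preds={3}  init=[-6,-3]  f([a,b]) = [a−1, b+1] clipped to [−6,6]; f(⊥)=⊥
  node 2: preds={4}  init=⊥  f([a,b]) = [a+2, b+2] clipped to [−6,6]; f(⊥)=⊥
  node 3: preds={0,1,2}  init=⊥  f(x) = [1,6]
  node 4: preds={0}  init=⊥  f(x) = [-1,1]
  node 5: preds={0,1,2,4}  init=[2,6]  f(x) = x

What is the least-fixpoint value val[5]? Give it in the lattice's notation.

[-6,6]

Worklist (12 pops):
  #1 pop 0: in=⊥ → ⊥ (no change)
  #2 pop 1: in=⊥ → [-6,-3] (no change)
  #3 pop 2: in=⊥ → ⊥ (no change)
  #4 pop 3: in=[-6,-3] → [1,6] (was ⊥); enqueue [0,1]
  #5 pop 4: in=⊥ → [-1,1] (was ⊥); enqueue [2]
  #6 pop 5: in=[-6,1] → [-6,6] (was [2,6]); enqueue []
  #7 pop 0: in=[1,6] → [1,6] (was ⊥); enqueue [3,4,5]
  #8 pop 1: in=[1,6] → [-6,6] (was [-6,-3]); enqueue []
  #9 pop 2: in=[-1,1] → [1,3] (was ⊥); enqueue []
  #10 pop 3: in=[-6,6] → [1,6] (no change)
  #11 pop 4: in=[1,6] → [-1,1] (no change)
  #12 pop 5: in=[-6,6] → [-6,6] (no change)

Fixpoint:
  val[0] = [1,6]
  val[1] = [-6,6]
  val[2] = [1,3]
  val[3] = [1,6]
  val[4] = [-1,1]
  val[5] = [-6,6]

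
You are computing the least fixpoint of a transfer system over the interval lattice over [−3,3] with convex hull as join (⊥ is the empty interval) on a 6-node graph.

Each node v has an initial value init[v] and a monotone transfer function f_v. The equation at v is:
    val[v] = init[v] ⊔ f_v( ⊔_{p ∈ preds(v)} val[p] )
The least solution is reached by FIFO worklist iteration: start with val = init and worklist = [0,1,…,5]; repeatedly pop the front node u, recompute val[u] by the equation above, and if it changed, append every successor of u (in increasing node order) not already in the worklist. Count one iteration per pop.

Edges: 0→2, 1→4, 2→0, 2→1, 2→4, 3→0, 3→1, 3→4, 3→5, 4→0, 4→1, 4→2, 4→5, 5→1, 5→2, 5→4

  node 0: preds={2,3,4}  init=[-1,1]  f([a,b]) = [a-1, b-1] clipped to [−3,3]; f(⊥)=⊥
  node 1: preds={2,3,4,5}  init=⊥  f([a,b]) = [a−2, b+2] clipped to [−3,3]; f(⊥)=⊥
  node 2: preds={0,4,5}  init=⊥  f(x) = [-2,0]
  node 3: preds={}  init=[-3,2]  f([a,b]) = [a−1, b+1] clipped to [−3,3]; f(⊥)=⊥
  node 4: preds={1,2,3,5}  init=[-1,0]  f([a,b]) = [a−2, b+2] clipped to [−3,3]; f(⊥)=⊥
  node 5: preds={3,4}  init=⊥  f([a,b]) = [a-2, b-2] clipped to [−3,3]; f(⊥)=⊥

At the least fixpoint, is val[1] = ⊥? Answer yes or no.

Iteration log — 10 steps:
  step 1. node 0  ⊔preds=[-3,2]  new=[-3,1]  old=[-1,1]  +wl: 
  step 2. node 1  ⊔preds=[-3,2]  new=[-3,3]  old=⊥  +wl: 
  step 3. node 2  ⊔preds=[-3,1]  new=[-2,0]  old=⊥  +wl: 0,1
  step 4. node 3  ⊔preds=⊥  new=[-3,2]  stable
  step 5. node 4  ⊔preds=[-3,3]  new=[-3,3]  old=[-1,0]  +wl: 2
  step 6. node 5  ⊔preds=[-3,3]  new=[-3,1]  old=⊥  +wl: 4
  step 7. node 0  ⊔preds=[-3,3]  new=[-3,2]  old=[-3,1]  +wl: 
  step 8. node 1  ⊔preds=[-3,3]  new=[-3,3]  stable
  step 9. node 2  ⊔preds=[-3,3]  new=[-2,0]  stable
  step 10. node 4  ⊔preds=[-3,3]  new=[-3,3]  stable

Least fixpoint reached:
  node 0: [-3,2]
  node 1: [-3,3]
  node 2: [-2,0]
  node 3: [-3,2]
  node 4: [-3,3]
  node 5: [-3,1]

no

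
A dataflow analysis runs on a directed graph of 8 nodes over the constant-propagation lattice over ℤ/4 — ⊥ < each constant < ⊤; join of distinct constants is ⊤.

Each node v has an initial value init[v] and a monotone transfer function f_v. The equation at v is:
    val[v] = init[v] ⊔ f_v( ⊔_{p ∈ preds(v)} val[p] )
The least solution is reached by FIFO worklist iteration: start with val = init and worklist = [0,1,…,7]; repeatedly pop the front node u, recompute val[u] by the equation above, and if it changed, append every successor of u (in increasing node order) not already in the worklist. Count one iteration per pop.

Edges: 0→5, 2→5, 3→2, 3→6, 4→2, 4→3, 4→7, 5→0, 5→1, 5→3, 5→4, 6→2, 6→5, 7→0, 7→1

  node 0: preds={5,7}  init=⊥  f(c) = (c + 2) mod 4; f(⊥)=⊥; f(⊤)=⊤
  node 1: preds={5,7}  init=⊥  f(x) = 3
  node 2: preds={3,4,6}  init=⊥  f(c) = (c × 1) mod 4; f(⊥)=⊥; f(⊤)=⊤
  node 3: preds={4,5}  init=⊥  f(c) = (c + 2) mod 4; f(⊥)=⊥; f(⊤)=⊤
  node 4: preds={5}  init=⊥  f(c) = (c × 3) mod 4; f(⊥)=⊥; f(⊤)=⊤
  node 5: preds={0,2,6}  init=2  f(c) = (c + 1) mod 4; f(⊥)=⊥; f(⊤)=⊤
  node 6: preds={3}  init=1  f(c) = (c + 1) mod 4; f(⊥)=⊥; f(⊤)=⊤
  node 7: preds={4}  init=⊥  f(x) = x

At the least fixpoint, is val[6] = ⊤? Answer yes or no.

Iteration log — 22 steps:
  step 1. node 0  ⊔preds=2  new=0  old=⊥  +wl: 
  step 2. node 1  ⊔preds=2  new=3  old=⊥  +wl: 
  step 3. node 2  ⊔preds=1  new=1  old=⊥  +wl: 
  step 4. node 3  ⊔preds=2  new=0  old=⊥  +wl: 2
  step 5. node 4  ⊔preds=2  new=2  old=⊥  +wl: 3
  step 6. node 5  ⊔preds=⊤  new=⊤  old=2  +wl: 0,1,4
  step 7. node 6  ⊔preds=0  new=1  stable
  step 8. node 7  ⊔preds=2  new=2  old=⊥  +wl: 
  step 9. node 2  ⊔preds=⊤  new=⊤  old=1  +wl: 5
  step 10. node 3  ⊔preds=⊤  new=⊤  old=0  +wl: 2,6
  step 11. node 0  ⊔preds=⊤  new=⊤  old=0  +wl: 
  step 12. node 1  ⊔preds=⊤  new=3  stable
  step 13. node 4  ⊔preds=⊤  new=⊤  old=2  +wl: 3,7
  step 14. node 5  ⊔preds=⊤  new=⊤  stable
  step 15. node 2  ⊔preds=⊤  new=⊤  stable
  step 16. node 6  ⊔preds=⊤  new=⊤  old=1  +wl: 2,5
  step 17. node 3  ⊔preds=⊤  new=⊤  stable
  step 18. node 7  ⊔preds=⊤  new=⊤  old=2  +wl: 0,1
  step 19. node 2  ⊔preds=⊤  new=⊤  stable
  step 20. node 5  ⊔preds=⊤  new=⊤  stable
  step 21. node 0  ⊔preds=⊤  new=⊤  stable
  step 22. node 1  ⊔preds=⊤  new=3  stable

Least fixpoint reached:
  node 0: ⊤
  node 1: 3
  node 2: ⊤
  node 3: ⊤
  node 4: ⊤
  node 5: ⊤
  node 6: ⊤
  node 7: ⊤

yes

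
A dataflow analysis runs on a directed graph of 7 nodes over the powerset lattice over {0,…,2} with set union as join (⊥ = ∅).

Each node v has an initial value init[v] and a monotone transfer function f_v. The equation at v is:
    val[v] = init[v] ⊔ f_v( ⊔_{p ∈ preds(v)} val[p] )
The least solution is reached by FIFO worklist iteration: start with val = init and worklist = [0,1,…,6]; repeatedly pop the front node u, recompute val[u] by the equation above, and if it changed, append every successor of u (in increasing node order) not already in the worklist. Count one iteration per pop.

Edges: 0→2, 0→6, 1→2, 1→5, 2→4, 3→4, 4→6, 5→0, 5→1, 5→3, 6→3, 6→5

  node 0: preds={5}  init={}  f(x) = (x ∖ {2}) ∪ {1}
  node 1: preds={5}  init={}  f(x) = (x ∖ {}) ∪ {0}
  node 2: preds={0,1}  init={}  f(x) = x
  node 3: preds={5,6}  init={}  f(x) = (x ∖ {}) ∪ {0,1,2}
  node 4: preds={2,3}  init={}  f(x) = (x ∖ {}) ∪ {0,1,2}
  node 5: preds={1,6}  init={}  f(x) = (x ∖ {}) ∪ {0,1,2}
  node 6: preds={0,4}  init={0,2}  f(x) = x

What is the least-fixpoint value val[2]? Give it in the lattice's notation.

{0,1,2}

Worklist (14 pops):
  #1 pop 0: in={} → {1} (was {}); enqueue []
  #2 pop 1: in={} → {0} (was {}); enqueue []
  #3 pop 2: in={0,1} → {0,1} (was {}); enqueue []
  #4 pop 3: in={0,2} → {0,1,2} (was {}); enqueue []
  #5 pop 4: in={0,1,2} → {0,1,2} (was {}); enqueue []
  #6 pop 5: in={0,2} → {0,1,2} (was {}); enqueue [0,1,3]
  #7 pop 6: in={0,1,2} → {0,1,2} (was {0,2}); enqueue [5]
  #8 pop 0: in={0,1,2} → {0,1} (was {1}); enqueue [2,6]
  #9 pop 1: in={0,1,2} → {0,1,2} (was {0}); enqueue []
  #10 pop 3: in={0,1,2} → {0,1,2} (no change)
  #11 pop 5: in={0,1,2} → {0,1,2} (no change)
  #12 pop 2: in={0,1,2} → {0,1,2} (was {0,1}); enqueue [4]
  #13 pop 6: in={0,1,2} → {0,1,2} (no change)
  #14 pop 4: in={0,1,2} → {0,1,2} (no change)

Fixpoint:
  val[0] = {0,1}
  val[1] = {0,1,2}
  val[2] = {0,1,2}
  val[3] = {0,1,2}
  val[4] = {0,1,2}
  val[5] = {0,1,2}
  val[6] = {0,1,2}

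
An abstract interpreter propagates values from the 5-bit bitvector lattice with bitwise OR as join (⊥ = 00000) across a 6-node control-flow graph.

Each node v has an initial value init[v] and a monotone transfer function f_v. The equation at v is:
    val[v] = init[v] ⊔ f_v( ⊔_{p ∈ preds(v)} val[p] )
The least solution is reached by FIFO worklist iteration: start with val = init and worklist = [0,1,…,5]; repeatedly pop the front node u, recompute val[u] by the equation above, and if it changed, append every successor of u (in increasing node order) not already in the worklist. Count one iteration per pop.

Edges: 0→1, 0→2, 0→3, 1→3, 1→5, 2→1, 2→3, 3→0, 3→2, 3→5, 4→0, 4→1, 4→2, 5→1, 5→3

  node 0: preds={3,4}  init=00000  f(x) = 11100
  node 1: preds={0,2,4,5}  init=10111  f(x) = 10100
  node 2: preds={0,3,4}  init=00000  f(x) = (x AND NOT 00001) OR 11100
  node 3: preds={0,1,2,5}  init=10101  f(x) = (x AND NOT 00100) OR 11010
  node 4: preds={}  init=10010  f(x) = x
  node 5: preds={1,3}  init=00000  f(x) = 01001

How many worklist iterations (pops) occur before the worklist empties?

10

Iteration log — 10 steps:
  step 1. node 0  ⊔preds=10111  new=11100  old=00000  +wl: 
  step 2. node 1  ⊔preds=11110  new=10111  stable
  step 3. node 2  ⊔preds=11111  new=11110  old=00000  +wl: 1
  step 4. node 3  ⊔preds=11111  new=11111  old=10101  +wl: 0,2
  step 5. node 4  ⊔preds=00000  new=10010  stable
  step 6. node 5  ⊔preds=11111  new=01001  old=00000  +wl: 3
  step 7. node 1  ⊔preds=11111  new=10111  stable
  step 8. node 0  ⊔preds=11111  new=11100  stable
  step 9. node 2  ⊔preds=11111  new=11110  stable
  step 10. node 3  ⊔preds=11111  new=11111  stable

Least fixpoint reached:
  node 0: 11100
  node 1: 10111
  node 2: 11110
  node 3: 11111
  node 4: 10010
  node 5: 01001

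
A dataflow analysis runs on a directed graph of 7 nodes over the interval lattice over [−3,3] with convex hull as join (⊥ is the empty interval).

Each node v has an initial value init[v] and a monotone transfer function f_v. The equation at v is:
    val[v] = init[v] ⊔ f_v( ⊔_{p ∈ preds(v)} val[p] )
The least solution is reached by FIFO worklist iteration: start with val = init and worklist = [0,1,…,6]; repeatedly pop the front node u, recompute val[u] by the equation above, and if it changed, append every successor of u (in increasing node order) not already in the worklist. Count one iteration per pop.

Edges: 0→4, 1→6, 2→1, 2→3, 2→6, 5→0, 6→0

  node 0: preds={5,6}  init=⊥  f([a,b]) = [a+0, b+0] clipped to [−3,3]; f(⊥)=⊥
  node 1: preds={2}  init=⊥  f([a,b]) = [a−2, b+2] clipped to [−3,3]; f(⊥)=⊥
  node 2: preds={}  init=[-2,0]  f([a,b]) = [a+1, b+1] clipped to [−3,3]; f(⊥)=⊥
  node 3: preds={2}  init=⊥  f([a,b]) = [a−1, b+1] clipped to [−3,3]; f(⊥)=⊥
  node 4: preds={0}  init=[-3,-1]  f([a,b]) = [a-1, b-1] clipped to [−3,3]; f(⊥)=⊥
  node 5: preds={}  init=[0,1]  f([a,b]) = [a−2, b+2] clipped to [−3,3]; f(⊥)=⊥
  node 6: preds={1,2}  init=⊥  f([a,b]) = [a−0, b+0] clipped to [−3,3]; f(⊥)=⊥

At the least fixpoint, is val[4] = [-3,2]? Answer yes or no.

no

Iteration log — 9 steps:
  step 1. node 0  ⊔preds=[0,1]  new=[0,1]  old=⊥  +wl: 
  step 2. node 1  ⊔preds=[-2,0]  new=[-3,2]  old=⊥  +wl: 
  step 3. node 2  ⊔preds=⊥  new=[-2,0]  stable
  step 4. node 3  ⊔preds=[-2,0]  new=[-3,1]  old=⊥  +wl: 
  step 5. node 4  ⊔preds=[0,1]  new=[-3,0]  old=[-3,-1]  +wl: 
  step 6. node 5  ⊔preds=⊥  new=[0,1]  stable
  step 7. node 6  ⊔preds=[-3,2]  new=[-3,2]  old=⊥  +wl: 0
  step 8. node 0  ⊔preds=[-3,2]  new=[-3,2]  old=[0,1]  +wl: 4
  step 9. node 4  ⊔preds=[-3,2]  new=[-3,1]  old=[-3,0]  +wl: 

Least fixpoint reached:
  node 0: [-3,2]
  node 1: [-3,2]
  node 2: [-2,0]
  node 3: [-3,1]
  node 4: [-3,1]
  node 5: [0,1]
  node 6: [-3,2]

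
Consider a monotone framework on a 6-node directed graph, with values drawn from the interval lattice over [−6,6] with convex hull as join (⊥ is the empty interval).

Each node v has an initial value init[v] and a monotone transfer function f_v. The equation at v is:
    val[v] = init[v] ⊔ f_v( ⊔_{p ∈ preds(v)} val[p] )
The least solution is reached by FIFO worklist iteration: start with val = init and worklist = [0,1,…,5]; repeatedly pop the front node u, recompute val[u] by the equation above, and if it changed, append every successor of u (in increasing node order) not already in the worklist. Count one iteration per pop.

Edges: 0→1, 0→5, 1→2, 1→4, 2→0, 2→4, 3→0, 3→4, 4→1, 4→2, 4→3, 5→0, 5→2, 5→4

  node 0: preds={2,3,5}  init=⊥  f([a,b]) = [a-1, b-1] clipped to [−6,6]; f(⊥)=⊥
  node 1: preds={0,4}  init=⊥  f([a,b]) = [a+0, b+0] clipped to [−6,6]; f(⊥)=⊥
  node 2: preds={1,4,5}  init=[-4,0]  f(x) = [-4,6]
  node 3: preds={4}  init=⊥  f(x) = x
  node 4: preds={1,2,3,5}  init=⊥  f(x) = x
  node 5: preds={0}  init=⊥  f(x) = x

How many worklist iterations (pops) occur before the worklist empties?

18

Trace (18 dequeues):
  [1] u=0 | in [-4,0] | out [-5,-1] | prev ⊥ | push {}
  [2] u=1 | in [-5,-1] | out [-5,-1] | prev ⊥ | push {}
  [3] u=2 | in [-5,-1] | out [-4,6] | prev [-4,0] | push {0}
  [4] u=3 | in ⊥ | out ⊥ | ==
  [5] u=4 | in [-5,6] | out [-5,6] | prev ⊥ | push {1,2,3}
  [6] u=5 | in [-5,-1] | out [-5,-1] | prev ⊥ | push {4}
  [7] u=0 | in [-5,6] | out [-6,5] | prev [-5,-1] | push {5}
  [8] u=1 | in [-6,6] | out [-6,6] | prev [-5,-1] | push {}
  [9] u=2 | in [-6,6] | out [-4,6] | ==
  [10] u=3 | in [-5,6] | out [-5,6] | prev ⊥ | push {0}
  [11] u=4 | in [-6,6] | out [-6,6] | prev [-5,6] | push {1,2,3}
  [12] u=5 | in [-6,5] | out [-6,5] | prev [-5,-1] | push {4}
  [13] u=0 | in [-6,6] | out [-6,5] | ==
  [14] u=1 | in [-6,6] | out [-6,6] | ==
  [15] u=2 | in [-6,6] | out [-4,6] | ==
  [16] u=3 | in [-6,6] | out [-6,6] | prev [-5,6] | push {0}
  [17] u=4 | in [-6,6] | out [-6,6] | ==
  [18] u=0 | in [-6,6] | out [-6,5] | ==

Converged values:
  [0] [-6,5]
  [1] [-6,6]
  [2] [-4,6]
  [3] [-6,6]
  [4] [-6,6]
  [5] [-6,5]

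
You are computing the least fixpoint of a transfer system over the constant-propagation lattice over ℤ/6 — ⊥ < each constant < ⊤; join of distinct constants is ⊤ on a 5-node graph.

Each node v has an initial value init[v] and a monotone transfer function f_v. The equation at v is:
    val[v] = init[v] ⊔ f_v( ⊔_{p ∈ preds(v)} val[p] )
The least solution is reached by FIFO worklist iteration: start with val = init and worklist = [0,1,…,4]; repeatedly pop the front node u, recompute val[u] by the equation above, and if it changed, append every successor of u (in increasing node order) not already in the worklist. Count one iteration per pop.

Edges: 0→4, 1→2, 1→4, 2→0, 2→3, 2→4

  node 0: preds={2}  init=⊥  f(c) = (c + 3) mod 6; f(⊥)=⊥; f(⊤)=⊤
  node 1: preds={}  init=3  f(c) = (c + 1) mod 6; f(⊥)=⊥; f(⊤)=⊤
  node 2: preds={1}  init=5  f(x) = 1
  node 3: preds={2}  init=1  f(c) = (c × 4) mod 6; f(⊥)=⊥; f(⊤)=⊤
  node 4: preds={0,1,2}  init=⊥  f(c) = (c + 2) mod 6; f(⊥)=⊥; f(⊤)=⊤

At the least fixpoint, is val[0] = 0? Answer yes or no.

no

Trace (7 dequeues):
  [1] u=0 | in 5 | out 2 | prev ⊥ | push {}
  [2] u=1 | in ⊥ | out 3 | ==
  [3] u=2 | in 3 | out ⊤ | prev 5 | push {0}
  [4] u=3 | in ⊤ | out ⊤ | prev 1 | push {}
  [5] u=4 | in ⊤ | out ⊤ | prev ⊥ | push {}
  [6] u=0 | in ⊤ | out ⊤ | prev 2 | push {4}
  [7] u=4 | in ⊤ | out ⊤ | ==

Converged values:
  [0] ⊤
  [1] 3
  [2] ⊤
  [3] ⊤
  [4] ⊤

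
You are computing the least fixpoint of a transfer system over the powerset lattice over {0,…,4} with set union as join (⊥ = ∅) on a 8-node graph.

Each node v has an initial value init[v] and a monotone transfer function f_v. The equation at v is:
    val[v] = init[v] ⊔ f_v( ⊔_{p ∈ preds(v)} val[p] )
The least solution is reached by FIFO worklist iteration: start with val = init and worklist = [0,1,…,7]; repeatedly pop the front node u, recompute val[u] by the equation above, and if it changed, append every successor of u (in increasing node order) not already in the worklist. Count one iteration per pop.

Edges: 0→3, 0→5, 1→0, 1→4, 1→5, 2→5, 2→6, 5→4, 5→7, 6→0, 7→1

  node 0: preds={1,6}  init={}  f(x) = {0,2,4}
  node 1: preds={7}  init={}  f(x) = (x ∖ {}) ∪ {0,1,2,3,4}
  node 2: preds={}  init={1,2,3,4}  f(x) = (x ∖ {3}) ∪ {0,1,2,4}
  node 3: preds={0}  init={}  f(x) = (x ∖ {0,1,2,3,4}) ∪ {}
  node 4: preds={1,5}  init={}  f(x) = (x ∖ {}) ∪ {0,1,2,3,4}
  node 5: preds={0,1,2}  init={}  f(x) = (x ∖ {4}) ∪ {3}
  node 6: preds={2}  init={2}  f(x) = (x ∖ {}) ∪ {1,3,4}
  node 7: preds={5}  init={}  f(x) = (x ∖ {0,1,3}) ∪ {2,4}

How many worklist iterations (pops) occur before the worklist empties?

11

Worklist (11 pops):
  #1 pop 0: in={2} → {0,2,4} (was {}); enqueue []
  #2 pop 1: in={} → {0,1,2,3,4} (was {}); enqueue [0]
  #3 pop 2: in={} → {0,1,2,3,4} (was {1,2,3,4}); enqueue []
  #4 pop 3: in={0,2,4} → {} (no change)
  #5 pop 4: in={0,1,2,3,4} → {0,1,2,3,4} (was {}); enqueue []
  #6 pop 5: in={0,1,2,3,4} → {0,1,2,3} (was {}); enqueue [4]
  #7 pop 6: in={0,1,2,3,4} → {0,1,2,3,4} (was {2}); enqueue []
  #8 pop 7: in={0,1,2,3} → {2,4} (was {}); enqueue [1]
  #9 pop 0: in={0,1,2,3,4} → {0,2,4} (no change)
  #10 pop 4: in={0,1,2,3,4} → {0,1,2,3,4} (no change)
  #11 pop 1: in={2,4} → {0,1,2,3,4} (no change)

Fixpoint:
  val[0] = {0,2,4}
  val[1] = {0,1,2,3,4}
  val[2] = {0,1,2,3,4}
  val[3] = {}
  val[4] = {0,1,2,3,4}
  val[5] = {0,1,2,3}
  val[6] = {0,1,2,3,4}
  val[7] = {2,4}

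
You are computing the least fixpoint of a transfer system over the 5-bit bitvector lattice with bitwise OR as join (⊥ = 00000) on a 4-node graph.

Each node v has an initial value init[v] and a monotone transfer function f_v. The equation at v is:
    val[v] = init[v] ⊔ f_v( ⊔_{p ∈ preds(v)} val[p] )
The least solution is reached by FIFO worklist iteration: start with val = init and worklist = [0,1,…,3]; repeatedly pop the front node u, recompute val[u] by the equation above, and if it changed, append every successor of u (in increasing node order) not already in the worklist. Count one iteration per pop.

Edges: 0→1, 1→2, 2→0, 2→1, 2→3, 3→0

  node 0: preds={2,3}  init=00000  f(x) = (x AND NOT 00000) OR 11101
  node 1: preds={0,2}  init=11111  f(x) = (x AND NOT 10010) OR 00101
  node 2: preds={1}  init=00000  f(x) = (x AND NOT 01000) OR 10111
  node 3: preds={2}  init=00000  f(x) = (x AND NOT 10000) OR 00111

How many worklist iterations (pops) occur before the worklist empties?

6

Worklist (6 pops):
  #1 pop 0: in=00000 → 11101 (was 00000); enqueue []
  #2 pop 1: in=11101 → 11111 (no change)
  #3 pop 2: in=11111 → 10111 (was 00000); enqueue [0,1]
  #4 pop 3: in=10111 → 00111 (was 00000); enqueue []
  #5 pop 0: in=10111 → 11111 (was 11101); enqueue []
  #6 pop 1: in=11111 → 11111 (no change)

Fixpoint:
  val[0] = 11111
  val[1] = 11111
  val[2] = 10111
  val[3] = 00111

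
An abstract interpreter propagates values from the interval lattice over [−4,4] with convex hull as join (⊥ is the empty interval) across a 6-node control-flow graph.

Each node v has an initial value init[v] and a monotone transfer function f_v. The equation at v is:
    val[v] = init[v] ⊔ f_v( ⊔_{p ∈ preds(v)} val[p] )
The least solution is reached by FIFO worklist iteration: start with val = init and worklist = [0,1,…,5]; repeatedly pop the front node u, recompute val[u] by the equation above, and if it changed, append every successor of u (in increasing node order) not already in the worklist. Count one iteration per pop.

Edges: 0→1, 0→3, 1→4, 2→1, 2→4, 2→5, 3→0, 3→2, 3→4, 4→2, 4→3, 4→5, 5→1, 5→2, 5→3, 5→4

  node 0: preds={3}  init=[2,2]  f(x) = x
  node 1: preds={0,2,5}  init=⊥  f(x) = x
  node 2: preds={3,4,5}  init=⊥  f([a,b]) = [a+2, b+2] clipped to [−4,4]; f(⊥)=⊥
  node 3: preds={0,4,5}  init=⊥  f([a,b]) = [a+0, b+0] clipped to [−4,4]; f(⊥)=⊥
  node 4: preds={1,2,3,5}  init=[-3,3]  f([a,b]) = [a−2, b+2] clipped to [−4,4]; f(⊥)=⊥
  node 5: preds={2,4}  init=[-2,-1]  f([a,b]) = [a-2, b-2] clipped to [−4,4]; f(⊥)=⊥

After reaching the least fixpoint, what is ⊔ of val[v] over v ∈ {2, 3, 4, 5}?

Worklist (17 pops):
  #1 pop 0: in=⊥ → [2,2] (no change)
  #2 pop 1: in=[-2,2] → [-2,2] (was ⊥); enqueue []
  #3 pop 2: in=[-3,3] → [-1,4] (was ⊥); enqueue [1]
  #4 pop 3: in=[-3,3] → [-3,3] (was ⊥); enqueue [0,2]
  #5 pop 4: in=[-3,4] → [-4,4] (was [-3,3]); enqueue [3]
  #6 pop 5: in=[-4,4] → [-4,2] (was [-2,-1]); enqueue [4]
  #7 pop 1: in=[-4,4] → [-4,4] (was [-2,2]); enqueue []
  #8 pop 0: in=[-3,3] → [-3,3] (was [2,2]); enqueue [1]
  #9 pop 2: in=[-4,4] → [-2,4] (was [-1,4]); enqueue [5]
  #10 pop 3: in=[-4,4] → [-4,4] (was [-3,3]); enqueue [0,2]
  #11 pop 4: in=[-4,4] → [-4,4] (no change)
  #12 pop 1: in=[-4,4] → [-4,4] (no change)
  #13 pop 5: in=[-4,4] → [-4,2] (no change)
  #14 pop 0: in=[-4,4] → [-4,4] (was [-3,3]); enqueue [1,3]
  #15 pop 2: in=[-4,4] → [-2,4] (no change)
  #16 pop 1: in=[-4,4] → [-4,4] (no change)
  #17 pop 3: in=[-4,4] → [-4,4] (no change)

Fixpoint:
  val[0] = [-4,4]
  val[1] = [-4,4]
  val[2] = [-2,4]
  val[3] = [-4,4]
  val[4] = [-4,4]
  val[5] = [-4,2]

[-4,4]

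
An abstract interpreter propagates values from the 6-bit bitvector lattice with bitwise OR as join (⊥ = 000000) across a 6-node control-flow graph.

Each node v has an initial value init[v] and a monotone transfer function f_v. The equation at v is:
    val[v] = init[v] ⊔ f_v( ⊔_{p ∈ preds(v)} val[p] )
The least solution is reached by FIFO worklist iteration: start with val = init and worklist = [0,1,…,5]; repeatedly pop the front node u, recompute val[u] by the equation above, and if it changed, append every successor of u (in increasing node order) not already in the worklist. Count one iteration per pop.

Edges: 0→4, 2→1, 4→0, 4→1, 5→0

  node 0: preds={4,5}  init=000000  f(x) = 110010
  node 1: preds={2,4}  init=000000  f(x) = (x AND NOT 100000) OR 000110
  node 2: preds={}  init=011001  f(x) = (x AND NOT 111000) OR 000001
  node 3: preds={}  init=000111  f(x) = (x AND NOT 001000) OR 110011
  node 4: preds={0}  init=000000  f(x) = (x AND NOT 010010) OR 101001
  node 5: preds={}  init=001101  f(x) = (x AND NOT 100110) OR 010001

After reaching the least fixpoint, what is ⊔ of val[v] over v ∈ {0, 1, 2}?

111111

Iteration log — 8 steps:
  step 1. node 0  ⊔preds=001101  new=110010  old=000000  +wl: 
  step 2. node 1  ⊔preds=011001  new=011111  old=000000  +wl: 
  step 3. node 2  ⊔preds=000000  new=011001  stable
  step 4. node 3  ⊔preds=000000  new=110111  old=000111  +wl: 
  step 5. node 4  ⊔preds=110010  new=101001  old=000000  +wl: 0,1
  step 6. node 5  ⊔preds=000000  new=011101  old=001101  +wl: 
  step 7. node 0  ⊔preds=111101  new=110010  stable
  step 8. node 1  ⊔preds=111001  new=011111  stable

Least fixpoint reached:
  node 0: 110010
  node 1: 011111
  node 2: 011001
  node 3: 110111
  node 4: 101001
  node 5: 011101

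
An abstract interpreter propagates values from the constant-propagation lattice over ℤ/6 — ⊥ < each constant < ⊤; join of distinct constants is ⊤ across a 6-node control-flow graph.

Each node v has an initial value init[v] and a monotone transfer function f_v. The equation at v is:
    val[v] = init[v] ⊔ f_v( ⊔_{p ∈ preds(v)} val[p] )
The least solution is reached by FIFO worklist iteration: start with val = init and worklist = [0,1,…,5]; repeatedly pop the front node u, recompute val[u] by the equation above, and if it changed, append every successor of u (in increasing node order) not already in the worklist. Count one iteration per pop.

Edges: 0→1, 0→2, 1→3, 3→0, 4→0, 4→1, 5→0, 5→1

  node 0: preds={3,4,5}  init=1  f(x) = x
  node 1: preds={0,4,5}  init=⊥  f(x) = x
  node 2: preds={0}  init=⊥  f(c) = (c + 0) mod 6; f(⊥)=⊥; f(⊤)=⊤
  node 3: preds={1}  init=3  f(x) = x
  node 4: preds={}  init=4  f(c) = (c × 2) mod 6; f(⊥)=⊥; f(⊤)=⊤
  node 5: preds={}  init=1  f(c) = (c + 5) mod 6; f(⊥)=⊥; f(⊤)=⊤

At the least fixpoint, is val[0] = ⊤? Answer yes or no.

Worklist (7 pops):
  #1 pop 0: in=⊤ → ⊤ (was 1); enqueue []
  #2 pop 1: in=⊤ → ⊤ (was ⊥); enqueue []
  #3 pop 2: in=⊤ → ⊤ (was ⊥); enqueue []
  #4 pop 3: in=⊤ → ⊤ (was 3); enqueue [0]
  #5 pop 4: in=⊥ → 4 (no change)
  #6 pop 5: in=⊥ → 1 (no change)
  #7 pop 0: in=⊤ → ⊤ (no change)

Fixpoint:
  val[0] = ⊤
  val[1] = ⊤
  val[2] = ⊤
  val[3] = ⊤
  val[4] = 4
  val[5] = 1

yes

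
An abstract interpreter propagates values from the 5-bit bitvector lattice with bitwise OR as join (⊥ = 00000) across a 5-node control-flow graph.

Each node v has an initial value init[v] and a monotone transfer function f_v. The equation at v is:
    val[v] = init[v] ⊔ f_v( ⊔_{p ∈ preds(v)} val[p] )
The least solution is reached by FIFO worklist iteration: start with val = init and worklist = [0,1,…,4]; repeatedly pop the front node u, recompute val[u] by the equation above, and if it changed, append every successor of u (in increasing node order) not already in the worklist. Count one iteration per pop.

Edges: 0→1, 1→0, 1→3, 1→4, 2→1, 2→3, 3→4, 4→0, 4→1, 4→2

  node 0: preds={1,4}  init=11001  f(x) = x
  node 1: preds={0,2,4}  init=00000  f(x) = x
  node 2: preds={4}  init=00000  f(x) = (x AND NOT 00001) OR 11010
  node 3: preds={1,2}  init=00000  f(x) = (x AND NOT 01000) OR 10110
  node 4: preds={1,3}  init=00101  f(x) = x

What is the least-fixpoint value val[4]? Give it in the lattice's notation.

11111

Iteration log — 11 steps:
  step 1. node 0  ⊔preds=00101  new=11101  old=11001  +wl: 
  step 2. node 1  ⊔preds=11101  new=11101  old=00000  +wl: 0
  step 3. node 2  ⊔preds=00101  new=11110  old=00000  +wl: 1
  step 4. node 3  ⊔preds=11111  new=10111  old=00000  +wl: 
  step 5. node 4  ⊔preds=11111  new=11111  old=00101  +wl: 2
  step 6. node 0  ⊔preds=11111  new=11111  old=11101  +wl: 
  step 7. node 1  ⊔preds=11111  new=11111  old=11101  +wl: 0,3,4
  step 8. node 2  ⊔preds=11111  new=11110  stable
  step 9. node 0  ⊔preds=11111  new=11111  stable
  step 10. node 3  ⊔preds=11111  new=10111  stable
  step 11. node 4  ⊔preds=11111  new=11111  stable

Least fixpoint reached:
  node 0: 11111
  node 1: 11111
  node 2: 11110
  node 3: 10111
  node 4: 11111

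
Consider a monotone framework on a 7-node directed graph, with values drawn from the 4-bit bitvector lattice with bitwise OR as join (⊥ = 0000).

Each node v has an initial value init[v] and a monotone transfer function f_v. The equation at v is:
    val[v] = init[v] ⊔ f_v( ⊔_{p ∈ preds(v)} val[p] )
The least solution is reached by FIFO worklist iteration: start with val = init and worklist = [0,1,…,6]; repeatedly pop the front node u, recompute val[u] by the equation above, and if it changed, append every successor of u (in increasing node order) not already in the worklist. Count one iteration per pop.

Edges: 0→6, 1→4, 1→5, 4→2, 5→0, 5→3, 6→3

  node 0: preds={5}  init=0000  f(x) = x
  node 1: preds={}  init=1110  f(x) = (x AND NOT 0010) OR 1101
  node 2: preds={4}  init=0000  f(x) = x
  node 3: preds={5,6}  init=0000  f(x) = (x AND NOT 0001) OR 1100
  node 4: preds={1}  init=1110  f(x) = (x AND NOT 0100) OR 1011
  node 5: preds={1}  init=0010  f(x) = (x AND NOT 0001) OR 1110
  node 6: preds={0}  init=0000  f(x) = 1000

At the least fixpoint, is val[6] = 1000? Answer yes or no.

Trace (11 dequeues):
  [1] u=0 | in 0010 | out 0010 | prev 0000 | push {}
  [2] u=1 | in 0000 | out 1111 | prev 1110 | push {}
  [3] u=2 | in 1110 | out 1110 | prev 0000 | push {}
  [4] u=3 | in 0010 | out 1110 | prev 0000 | push {}
  [5] u=4 | in 1111 | out 1111 | prev 1110 | push {2}
  [6] u=5 | in 1111 | out 1110 | prev 0010 | push {0,3}
  [7] u=6 | in 0010 | out 1000 | prev 0000 | push {}
  [8] u=2 | in 1111 | out 1111 | prev 1110 | push {}
  [9] u=0 | in 1110 | out 1110 | prev 0010 | push {6}
  [10] u=3 | in 1110 | out 1110 | ==
  [11] u=6 | in 1110 | out 1000 | ==

Converged values:
  [0] 1110
  [1] 1111
  [2] 1111
  [3] 1110
  [4] 1111
  [5] 1110
  [6] 1000

yes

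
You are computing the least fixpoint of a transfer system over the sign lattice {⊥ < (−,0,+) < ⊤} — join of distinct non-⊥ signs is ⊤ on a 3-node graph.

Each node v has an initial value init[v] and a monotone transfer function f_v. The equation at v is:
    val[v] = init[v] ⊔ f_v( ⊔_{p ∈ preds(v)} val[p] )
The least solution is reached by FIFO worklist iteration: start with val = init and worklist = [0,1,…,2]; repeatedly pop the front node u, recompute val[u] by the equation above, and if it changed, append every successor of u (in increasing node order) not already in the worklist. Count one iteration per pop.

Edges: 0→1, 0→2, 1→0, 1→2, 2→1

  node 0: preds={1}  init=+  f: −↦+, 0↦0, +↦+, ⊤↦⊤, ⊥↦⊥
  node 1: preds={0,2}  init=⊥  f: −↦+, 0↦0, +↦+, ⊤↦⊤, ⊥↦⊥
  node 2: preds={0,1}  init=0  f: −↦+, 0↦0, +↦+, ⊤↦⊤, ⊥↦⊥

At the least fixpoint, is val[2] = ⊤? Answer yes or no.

yes

Worklist (6 pops):
  #1 pop 0: in=⊥ → + (no change)
  #2 pop 1: in=⊤ → ⊤ (was ⊥); enqueue [0]
  #3 pop 2: in=⊤ → ⊤ (was 0); enqueue [1]
  #4 pop 0: in=⊤ → ⊤ (was +); enqueue [2]
  #5 pop 1: in=⊤ → ⊤ (no change)
  #6 pop 2: in=⊤ → ⊤ (no change)

Fixpoint:
  val[0] = ⊤
  val[1] = ⊤
  val[2] = ⊤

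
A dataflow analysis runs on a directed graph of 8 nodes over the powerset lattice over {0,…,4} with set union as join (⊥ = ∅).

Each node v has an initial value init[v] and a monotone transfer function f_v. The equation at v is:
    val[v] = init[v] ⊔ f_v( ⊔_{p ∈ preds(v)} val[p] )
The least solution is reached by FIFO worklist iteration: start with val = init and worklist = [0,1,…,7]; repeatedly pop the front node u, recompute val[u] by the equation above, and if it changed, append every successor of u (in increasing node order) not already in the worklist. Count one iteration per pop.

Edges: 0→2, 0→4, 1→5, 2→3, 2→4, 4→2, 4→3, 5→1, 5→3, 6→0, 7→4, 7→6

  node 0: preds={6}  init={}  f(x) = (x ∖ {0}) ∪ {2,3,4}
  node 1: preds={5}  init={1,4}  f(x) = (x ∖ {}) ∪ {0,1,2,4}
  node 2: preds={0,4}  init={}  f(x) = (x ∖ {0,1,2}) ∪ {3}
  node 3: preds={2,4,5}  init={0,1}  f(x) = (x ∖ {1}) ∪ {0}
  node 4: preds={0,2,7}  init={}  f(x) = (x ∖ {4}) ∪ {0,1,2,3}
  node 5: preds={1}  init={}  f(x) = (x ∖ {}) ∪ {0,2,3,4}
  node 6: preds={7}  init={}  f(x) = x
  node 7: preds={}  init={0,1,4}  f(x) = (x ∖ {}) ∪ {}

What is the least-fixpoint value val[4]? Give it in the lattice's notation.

Iteration log — 15 steps:
  step 1. node 0  ⊔preds={}  new={2,3,4}  old={}  +wl: 
  step 2. node 1  ⊔preds={}  new={0,1,2,4}  old={1,4}  +wl: 
  step 3. node 2  ⊔preds={2,3,4}  new={3,4}  old={}  +wl: 
  step 4. node 3  ⊔preds={3,4}  new={0,1,3,4}  old={0,1}  +wl: 
  step 5. node 4  ⊔preds={0,1,2,3,4}  new={0,1,2,3}  old={}  +wl: 2,3
  step 6. node 5  ⊔preds={0,1,2,4}  new={0,1,2,3,4}  old={}  +wl: 1
  step 7. node 6  ⊔preds={0,1,4}  new={0,1,4}  old={}  +wl: 0
  step 8. node 7  ⊔preds={}  new={0,1,4}  stable
  step 9. node 2  ⊔preds={0,1,2,3,4}  new={3,4}  stable
  step 10. node 3  ⊔preds={0,1,2,3,4}  new={0,1,2,3,4}  old={0,1,3,4}  +wl: 
  step 11. node 1  ⊔preds={0,1,2,3,4}  new={0,1,2,3,4}  old={0,1,2,4}  +wl: 5
  step 12. node 0  ⊔preds={0,1,4}  new={1,2,3,4}  old={2,3,4}  +wl: 2,4
  step 13. node 5  ⊔preds={0,1,2,3,4}  new={0,1,2,3,4}  stable
  step 14. node 2  ⊔preds={0,1,2,3,4}  new={3,4}  stable
  step 15. node 4  ⊔preds={0,1,2,3,4}  new={0,1,2,3}  stable

Least fixpoint reached:
  node 0: {1,2,3,4}
  node 1: {0,1,2,3,4}
  node 2: {3,4}
  node 3: {0,1,2,3,4}
  node 4: {0,1,2,3}
  node 5: {0,1,2,3,4}
  node 6: {0,1,4}
  node 7: {0,1,4}

{0,1,2,3}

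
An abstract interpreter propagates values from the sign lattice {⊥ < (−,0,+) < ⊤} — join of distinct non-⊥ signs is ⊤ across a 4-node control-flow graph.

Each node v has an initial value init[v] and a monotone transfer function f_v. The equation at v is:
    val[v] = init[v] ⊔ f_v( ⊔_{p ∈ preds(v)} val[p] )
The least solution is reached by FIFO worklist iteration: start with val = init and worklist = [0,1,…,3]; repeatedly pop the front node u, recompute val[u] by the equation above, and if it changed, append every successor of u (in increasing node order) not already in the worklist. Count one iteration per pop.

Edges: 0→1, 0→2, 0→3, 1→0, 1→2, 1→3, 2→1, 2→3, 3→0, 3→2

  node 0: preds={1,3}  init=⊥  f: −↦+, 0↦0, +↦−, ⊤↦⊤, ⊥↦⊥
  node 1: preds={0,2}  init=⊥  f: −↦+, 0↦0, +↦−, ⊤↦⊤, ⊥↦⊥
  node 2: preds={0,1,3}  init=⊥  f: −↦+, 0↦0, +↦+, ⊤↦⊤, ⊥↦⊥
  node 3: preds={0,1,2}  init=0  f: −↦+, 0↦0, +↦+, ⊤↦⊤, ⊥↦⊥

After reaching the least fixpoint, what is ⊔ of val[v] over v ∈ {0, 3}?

0

Iteration log — 6 steps:
  step 1. node 0  ⊔preds=0  new=0  old=⊥  +wl: 
  step 2. node 1  ⊔preds=0  new=0  old=⊥  +wl: 0
  step 3. node 2  ⊔preds=0  new=0  old=⊥  +wl: 1
  step 4. node 3  ⊔preds=0  new=0  stable
  step 5. node 0  ⊔preds=0  new=0  stable
  step 6. node 1  ⊔preds=0  new=0  stable

Least fixpoint reached:
  node 0: 0
  node 1: 0
  node 2: 0
  node 3: 0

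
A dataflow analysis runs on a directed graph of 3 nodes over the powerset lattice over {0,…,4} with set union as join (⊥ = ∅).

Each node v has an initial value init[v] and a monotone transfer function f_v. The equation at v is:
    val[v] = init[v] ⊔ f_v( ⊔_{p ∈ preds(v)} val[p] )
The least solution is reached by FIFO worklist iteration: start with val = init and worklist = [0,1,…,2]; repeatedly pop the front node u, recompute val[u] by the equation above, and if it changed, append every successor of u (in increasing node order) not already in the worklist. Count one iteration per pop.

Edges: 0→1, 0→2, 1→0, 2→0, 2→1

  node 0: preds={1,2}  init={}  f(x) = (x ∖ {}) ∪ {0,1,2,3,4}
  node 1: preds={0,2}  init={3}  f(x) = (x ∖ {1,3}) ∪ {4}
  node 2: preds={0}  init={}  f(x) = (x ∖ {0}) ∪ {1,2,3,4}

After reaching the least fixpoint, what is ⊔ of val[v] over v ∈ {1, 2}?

Worklist (5 pops):
  #1 pop 0: in={3} → {0,1,2,3,4} (was {}); enqueue []
  #2 pop 1: in={0,1,2,3,4} → {0,2,3,4} (was {3}); enqueue [0]
  #3 pop 2: in={0,1,2,3,4} → {1,2,3,4} (was {}); enqueue [1]
  #4 pop 0: in={0,1,2,3,4} → {0,1,2,3,4} (no change)
  #5 pop 1: in={0,1,2,3,4} → {0,2,3,4} (no change)

Fixpoint:
  val[0] = {0,1,2,3,4}
  val[1] = {0,2,3,4}
  val[2] = {1,2,3,4}

{0,1,2,3,4}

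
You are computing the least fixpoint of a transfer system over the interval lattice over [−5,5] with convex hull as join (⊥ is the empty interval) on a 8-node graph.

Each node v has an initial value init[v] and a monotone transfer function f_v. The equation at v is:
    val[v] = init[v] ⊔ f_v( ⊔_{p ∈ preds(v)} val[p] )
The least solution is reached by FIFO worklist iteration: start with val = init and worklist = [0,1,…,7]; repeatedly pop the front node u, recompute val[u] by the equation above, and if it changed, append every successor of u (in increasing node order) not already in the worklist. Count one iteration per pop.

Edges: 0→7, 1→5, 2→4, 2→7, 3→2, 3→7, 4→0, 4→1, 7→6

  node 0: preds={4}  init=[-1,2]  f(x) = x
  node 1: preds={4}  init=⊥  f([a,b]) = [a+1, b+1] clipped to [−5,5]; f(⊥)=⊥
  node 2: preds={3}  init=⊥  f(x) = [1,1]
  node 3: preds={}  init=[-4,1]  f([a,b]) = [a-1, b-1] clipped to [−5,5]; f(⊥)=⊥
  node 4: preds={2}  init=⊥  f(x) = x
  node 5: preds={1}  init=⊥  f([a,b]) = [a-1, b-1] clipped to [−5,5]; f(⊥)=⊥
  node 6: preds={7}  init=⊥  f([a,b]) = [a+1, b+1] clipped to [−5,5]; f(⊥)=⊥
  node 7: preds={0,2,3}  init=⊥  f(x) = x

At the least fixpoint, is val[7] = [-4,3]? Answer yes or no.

Trace (12 dequeues):
  [1] u=0 | in ⊥ | out [-1,2] | ==
  [2] u=1 | in ⊥ | out ⊥ | ==
  [3] u=2 | in [-4,1] | out [1,1] | prev ⊥ | push {}
  [4] u=3 | in ⊥ | out [-4,1] | ==
  [5] u=4 | in [1,1] | out [1,1] | prev ⊥ | push {0,1}
  [6] u=5 | in ⊥ | out ⊥ | ==
  [7] u=6 | in ⊥ | out ⊥ | ==
  [8] u=7 | in [-4,2] | out [-4,2] | prev ⊥ | push {6}
  [9] u=0 | in [1,1] | out [-1,2] | ==
  [10] u=1 | in [1,1] | out [2,2] | prev ⊥ | push {5}
  [11] u=6 | in [-4,2] | out [-3,3] | prev ⊥ | push {}
  [12] u=5 | in [2,2] | out [1,1] | prev ⊥ | push {}

Converged values:
  [0] [-1,2]
  [1] [2,2]
  [2] [1,1]
  [3] [-4,1]
  [4] [1,1]
  [5] [1,1]
  [6] [-3,3]
  [7] [-4,2]

no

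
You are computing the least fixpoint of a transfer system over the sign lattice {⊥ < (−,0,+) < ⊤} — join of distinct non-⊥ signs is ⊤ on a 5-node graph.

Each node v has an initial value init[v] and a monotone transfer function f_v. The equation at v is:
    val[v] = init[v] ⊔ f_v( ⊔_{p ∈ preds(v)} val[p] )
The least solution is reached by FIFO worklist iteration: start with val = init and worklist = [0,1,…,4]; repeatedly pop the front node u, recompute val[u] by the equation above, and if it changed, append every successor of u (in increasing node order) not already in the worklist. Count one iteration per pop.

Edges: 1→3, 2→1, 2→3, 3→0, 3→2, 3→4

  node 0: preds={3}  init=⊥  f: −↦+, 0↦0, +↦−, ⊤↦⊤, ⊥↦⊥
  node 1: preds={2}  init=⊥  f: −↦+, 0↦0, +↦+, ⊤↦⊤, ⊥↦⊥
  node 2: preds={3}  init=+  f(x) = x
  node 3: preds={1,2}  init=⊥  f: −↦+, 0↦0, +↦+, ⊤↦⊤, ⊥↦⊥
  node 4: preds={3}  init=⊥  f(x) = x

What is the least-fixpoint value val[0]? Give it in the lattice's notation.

−

Iteration log — 7 steps:
  step 1. node 0  ⊔preds=⊥  new=⊥  stable
  step 2. node 1  ⊔preds=+  new=+  old=⊥  +wl: 
  step 3. node 2  ⊔preds=⊥  new=+  stable
  step 4. node 3  ⊔preds=+  new=+  old=⊥  +wl: 0,2
  step 5. node 4  ⊔preds=+  new=+  old=⊥  +wl: 
  step 6. node 0  ⊔preds=+  new=−  old=⊥  +wl: 
  step 7. node 2  ⊔preds=+  new=+  stable

Least fixpoint reached:
  node 0: −
  node 1: +
  node 2: +
  node 3: +
  node 4: +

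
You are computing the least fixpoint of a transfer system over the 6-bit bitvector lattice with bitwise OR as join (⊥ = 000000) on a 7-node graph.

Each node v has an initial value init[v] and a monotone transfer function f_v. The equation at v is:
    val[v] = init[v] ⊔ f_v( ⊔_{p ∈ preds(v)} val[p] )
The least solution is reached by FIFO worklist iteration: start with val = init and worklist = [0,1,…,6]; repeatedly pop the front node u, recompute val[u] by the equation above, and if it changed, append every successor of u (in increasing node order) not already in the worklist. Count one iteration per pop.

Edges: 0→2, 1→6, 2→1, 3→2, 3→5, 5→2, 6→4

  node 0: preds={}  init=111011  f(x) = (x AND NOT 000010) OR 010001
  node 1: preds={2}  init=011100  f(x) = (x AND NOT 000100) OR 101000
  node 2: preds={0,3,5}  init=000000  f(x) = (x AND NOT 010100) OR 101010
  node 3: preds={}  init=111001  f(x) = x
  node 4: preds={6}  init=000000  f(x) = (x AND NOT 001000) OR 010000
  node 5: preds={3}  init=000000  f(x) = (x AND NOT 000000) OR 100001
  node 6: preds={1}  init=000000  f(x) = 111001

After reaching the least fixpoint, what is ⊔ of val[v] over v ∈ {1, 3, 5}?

Worklist (11 pops):
  #1 pop 0: in=000000 → 111011 (no change)
  #2 pop 1: in=000000 → 111100 (was 011100); enqueue []
  #3 pop 2: in=111011 → 101011 (was 000000); enqueue [1]
  #4 pop 3: in=000000 → 111001 (no change)
  #5 pop 4: in=000000 → 010000 (was 000000); enqueue []
  #6 pop 5: in=111001 → 111001 (was 000000); enqueue [2]
  #7 pop 6: in=111100 → 111001 (was 000000); enqueue [4]
  #8 pop 1: in=101011 → 111111 (was 111100); enqueue [6]
  #9 pop 2: in=111011 → 101011 (no change)
  #10 pop 4: in=111001 → 110001 (was 010000); enqueue []
  #11 pop 6: in=111111 → 111001 (no change)

Fixpoint:
  val[0] = 111011
  val[1] = 111111
  val[2] = 101011
  val[3] = 111001
  val[4] = 110001
  val[5] = 111001
  val[6] = 111001

111111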